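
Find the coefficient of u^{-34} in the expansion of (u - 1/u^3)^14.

General term: C(14,j)·(u)^j·(-1/u^3)^(14-j), with u-exponent 1j − 3(14−j) = 4j − 42.
Set 4j − 42 = -34: j = 2.
C(14,2) = 91; 1^2 = 1; (-1)^12 = 1.
Coefficient = 91 · 1 · 1 = 91.

91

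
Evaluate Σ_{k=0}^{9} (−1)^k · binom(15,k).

-2002

The partial alternating sum Σ_{k=0}^{9} (−1)^k C(15,k) = (−1)^9 C(14,9) = -2002.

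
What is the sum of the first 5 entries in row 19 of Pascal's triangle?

1 + 19 + 171 + 969 + 3876 = 5036.

5036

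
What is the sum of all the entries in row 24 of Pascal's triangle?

The entries of row 24 sum to 2^24 = 16777216.

16777216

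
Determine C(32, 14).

C(32,14) = (32·31·30·29·28·27·26·25·24·23·22·21·20·19) / 14! = 41098950018846720000 / 87178291200 = 471435600.

471435600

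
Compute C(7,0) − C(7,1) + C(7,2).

15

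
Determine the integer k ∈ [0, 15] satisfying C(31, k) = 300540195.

15

C(31,k) increases on 0 ≤ k ≤ 15. C(31,14) = 265182525 and C(31,15) = 300540195, so k = 15.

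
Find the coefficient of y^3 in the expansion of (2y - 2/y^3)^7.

General term: C(7,j)·(2y)^j·(-2/y^3)^(7-j), with y-exponent 1j − 3(7−j) = 4j − 21.
Set 4j − 21 = 3: j = 6.
C(7,6) = 7; 2^6 = 64; (-2)^1 = -2.
Coefficient = 7 · 64 · (-2) = -896.

-896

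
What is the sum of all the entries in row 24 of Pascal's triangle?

Setting x = 1 in (1+x)^24 gives Σ C(24,r) = 2^24 = 16777216.

16777216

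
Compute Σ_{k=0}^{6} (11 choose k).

1486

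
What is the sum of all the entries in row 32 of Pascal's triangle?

4294967296

The entries of row 32 sum to 2^32 = 4294967296.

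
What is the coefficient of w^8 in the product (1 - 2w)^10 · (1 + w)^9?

Coefficient of w^8 = Σ_{j} C(10,j)·(-2)^j·C(9,8-j)·1^(8-j) for j from 0 to 8.
= 9 + (-720) + 15120 + (-120960) + 423360 + (-677376) + 483840 + (-138240) + 11520 = -3447.

-3447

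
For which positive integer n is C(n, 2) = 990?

45

n(n−1)/2 = 990 ⇒ n(n−1) = 1980. Since 45·44 = 1980, n = 45.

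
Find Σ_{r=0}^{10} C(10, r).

1024

The entries of row 10 sum to 2^10 = 1024.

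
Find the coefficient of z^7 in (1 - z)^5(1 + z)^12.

Coefficient of z^7 = Σ_{j} C(5,j)·(-1)^j·C(12,7-j)·1^(7-j) for j from 0 to 5.
= 792 + (-4620) + 7920 + (-4950) + 1100 + (-66) = 176.

176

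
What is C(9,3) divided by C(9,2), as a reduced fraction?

7/3

C(n,k+1)/C(n,k) = (n−k)/(k+1) = (9−2)/(2+1) = 7/3.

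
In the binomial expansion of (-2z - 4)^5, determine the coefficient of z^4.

-320

The general term is C(5,j)·(-2z)^j·(-4)^(5-j); the z^4 term has j = 4.
C(5,4) = 5.
Coefficient = C(5,4) · (-2)^4 · (-4)^1 = 5 · 16 · (-4) = -320.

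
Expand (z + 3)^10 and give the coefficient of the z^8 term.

405

The general term is C(10,j)·(z)^j·(3)^(10-j); the z^8 term has j = 8.
C(10,8) = 45.
Coefficient = C(10,8) · 3^2 = 45 · 9 = 405.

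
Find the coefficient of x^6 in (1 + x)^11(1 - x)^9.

-48

Coefficient of x^6 = Σ_{j} C(11,j)·1^j·C(9,6-j)·(-1)^(6-j) for j from 0 to 6.
= 84 + (-1386) + 6930 + (-13860) + 11880 + (-4158) + 462 = -48.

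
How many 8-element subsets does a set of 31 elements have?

7888725

C(31,8) = (31·30·29·28·27·26·25·24) / 8! = 318073392000 / 40320 = 7888725.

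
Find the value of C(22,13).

497420

C(22,13) = C(22,9) by symmetry.
C(22,9) = (22·21·20·19·18·17·16·15·14) / 9! = 180503769600 / 362880 = 497420.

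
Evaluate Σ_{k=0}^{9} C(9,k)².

By Vandermonde's identity, Σ C(9,k)² = C(18,9) = 48620.

48620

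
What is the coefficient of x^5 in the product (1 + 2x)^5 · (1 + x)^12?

20814

Coefficient of x^5 = Σ_{j} C(5,j)·2^j·C(12,5-j)·1^(5-j) for j from 0 to 5.
= 792 + 4950 + 8800 + 5280 + 960 + 32 = 20814.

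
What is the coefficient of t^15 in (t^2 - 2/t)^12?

General term: C(12,j)·(t^2)^j·(-2/t)^(12-j), with t-exponent 2j − 1(12−j) = 3j − 12.
Set 3j − 12 = 15: j = 9.
C(12,9) = 220; 1^9 = 1; (-2)^3 = -8.
Coefficient = 220 · 1 · (-8) = -1760.

-1760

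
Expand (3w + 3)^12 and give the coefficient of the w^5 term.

420901272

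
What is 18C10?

43758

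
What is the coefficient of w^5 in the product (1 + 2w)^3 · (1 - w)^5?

Coefficient of w^5 = Σ_{j} C(3,j)·2^j·C(5,5-j)·(-1)^(5-j) for j from 0 to 3.
= (-1) + 30 + (-120) + 80 = -11.

-11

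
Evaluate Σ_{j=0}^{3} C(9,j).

1 + 9 + 36 + 84 = 130.

130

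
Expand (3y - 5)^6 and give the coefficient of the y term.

The general term is C(6,j)·(3y)^j·(-5)^(6-j); the y^1 term has j = 1.
C(6,1) = 6.
Coefficient = C(6,1) · 3^1 · (-5)^5 = 6 · 3 · (-3125) = -56250.

-56250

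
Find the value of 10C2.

C(10,2) = (10·9) / 2! = 90 / 2 = 45.

45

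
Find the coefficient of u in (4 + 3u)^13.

The general term is C(13,j)·(4)^j·(3u)^(13-j); the u^1 term has j = 12.
C(13,12) = 13.
Coefficient = C(13,12) · 4^12 · 3^1 = 13 · 16777216 · 3 = 654311424.

654311424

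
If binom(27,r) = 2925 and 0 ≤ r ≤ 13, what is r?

C(27,r) increases on 0 ≤ r ≤ 13. C(27,2) = 351 and C(27,3) = 2925, so r = 3.

3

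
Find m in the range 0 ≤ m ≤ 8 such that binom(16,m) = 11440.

7

C(16,m) increases on 0 ≤ m ≤ 8. C(16,6) = 8008 and C(16,7) = 11440, so m = 7.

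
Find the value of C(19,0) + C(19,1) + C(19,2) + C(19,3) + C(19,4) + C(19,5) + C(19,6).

43796

1 + 19 + 171 + 969 + 3876 + 11628 + 27132 = 43796.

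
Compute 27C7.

888030

C(27,7) = (27·26·25·24·23·22·21) / 7! = 4475671200 / 5040 = 888030.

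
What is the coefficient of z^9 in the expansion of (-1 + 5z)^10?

-19531250

The general term is C(10,j)·(-1)^j·(5z)^(10-j); the z^9 term has j = 1.
C(10,1) = 10.
Coefficient = C(10,1) · (-1)^1 · 5^9 = 10 · (-1) · 1953125 = -19531250.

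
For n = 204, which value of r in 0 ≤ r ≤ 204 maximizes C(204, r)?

C(204,r) is maximized at r = 204/2 = 102.

102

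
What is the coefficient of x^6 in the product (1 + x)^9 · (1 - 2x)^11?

744

Coefficient of x^6 = Σ_{j} C(9,j)·1^j·C(11,6-j)·(-2)^(6-j) for j from 0 to 6.
= 29568 + (-133056) + 190080 + (-110880) + 27720 + (-2772) + 84 = 744.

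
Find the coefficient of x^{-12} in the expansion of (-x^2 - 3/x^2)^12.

General term: C(12,j)·(-x^2)^j·(-3/x^2)^(12-j), with x-exponent 2j − 2(12−j) = 4j − 24.
Set 4j − 24 = -12: j = 3.
C(12,3) = 220; (-1)^3 = -1; (-3)^9 = -19683.
Coefficient = 220 · (-1) · (-19683) = 4330260.

4330260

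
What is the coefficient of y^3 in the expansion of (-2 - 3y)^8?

48384

The general term is C(8,j)·(-2)^j·(-3y)^(8-j); the y^3 term has j = 5.
C(8,5) = 56.
Coefficient = C(8,5) · (-2)^5 · (-3)^3 = 56 · (-32) · (-27) = 48384.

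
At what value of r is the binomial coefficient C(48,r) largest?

24

C(48,r) is maximized at r = 48/2 = 24.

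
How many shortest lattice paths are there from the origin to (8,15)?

Each path is a sequence of 23 steps with 8 rights: C(23,8) = 490314.

490314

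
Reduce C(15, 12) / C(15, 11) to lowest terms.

1/3

C(n,k+1)/C(n,k) = (n−k)/(k+1) = (15−11)/(11+1) = 4/12 = 1/3.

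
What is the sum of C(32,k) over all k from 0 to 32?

4294967296

Setting x = 1 in (1+x)^32 gives Σ C(32,k) = 2^32 = 4294967296.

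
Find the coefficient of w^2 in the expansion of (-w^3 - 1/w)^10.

120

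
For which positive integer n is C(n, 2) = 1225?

n(n−1)/2 = 1225 ⇒ n(n−1) = 2450. Since 50·49 = 2450, n = 50.

50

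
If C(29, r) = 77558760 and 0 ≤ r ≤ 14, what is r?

C(29,r) increases on 0 ≤ r ≤ 14. C(29,13) = 67863915 and C(29,14) = 77558760, so r = 14.

14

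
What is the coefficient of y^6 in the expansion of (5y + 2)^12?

924000000

The general term is C(12,j)·(5y)^j·(2)^(12-j); the y^6 term has j = 6.
C(12,6) = 924.
Coefficient = C(12,6) · 5^6 · 2^6 = 924 · 15625 · 64 = 924000000.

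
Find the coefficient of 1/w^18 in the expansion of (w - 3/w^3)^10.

-262440

General term: C(10,j)·(w)^j·(-3/w^3)^(10-j), with w-exponent 1j − 3(10−j) = 4j − 30.
Set 4j − 30 = -18: j = 3.
C(10,3) = 120; 1^3 = 1; (-3)^7 = -2187.
Coefficient = 120 · 1 · (-2187) = -262440.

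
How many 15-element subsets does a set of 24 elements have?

C(24,15) = C(24,9) by symmetry.
C(24,9) = (24·23·22·21·20·19·18·17·16) / 9! = 474467051520 / 362880 = 1307504.

1307504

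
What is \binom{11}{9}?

55

C(11,9) = C(11,2) by symmetry.
C(11,2) = (11·10) / 2! = 110 / 2 = 55.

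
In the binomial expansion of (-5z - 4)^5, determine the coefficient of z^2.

The general term is C(5,j)·(-5z)^j·(-4)^(5-j); the z^2 term has j = 2.
C(5,2) = 10.
Coefficient = C(5,2) · (-5)^2 · (-4)^3 = 10 · 25 · (-64) = -16000.

-16000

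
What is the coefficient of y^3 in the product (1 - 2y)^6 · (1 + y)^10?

20

Coefficient of y^3 = Σ_{j} C(6,j)·(-2)^j·C(10,3-j)·1^(3-j) for j from 0 to 3.
= 120 + (-540) + 600 + (-160) = 20.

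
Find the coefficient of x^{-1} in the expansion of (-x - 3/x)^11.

General term: C(11,j)·(-x)^j·(-3/x)^(11-j), with x-exponent 1j − 1(11−j) = 2j − 11.
Set 2j − 11 = -1: j = 5.
C(11,5) = 462; (-1)^5 = -1; (-3)^6 = 729.
Coefficient = 462 · (-1) · 729 = -336798.

-336798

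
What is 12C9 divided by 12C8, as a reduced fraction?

4/9

C(n,k+1)/C(n,k) = (n−k)/(k+1) = (12−8)/(8+1) = 4/9.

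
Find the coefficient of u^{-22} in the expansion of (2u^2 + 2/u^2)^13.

106496

General term: C(13,j)·(2u^2)^j·(2/u^2)^(13-j), with u-exponent 2j − 2(13−j) = 4j − 26.
Set 4j − 26 = -22: j = 1.
C(13,1) = 13; 2^1 = 2; 2^12 = 4096.
Coefficient = 13 · 2 · 4096 = 106496.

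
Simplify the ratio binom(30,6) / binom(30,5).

C(n,k+1)/C(n,k) = (n−k)/(k+1) = (30−5)/(5+1) = 25/6.

25/6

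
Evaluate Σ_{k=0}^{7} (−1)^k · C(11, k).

-120

The partial alternating sum Σ_{k=0}^{7} (−1)^k C(11,k) = (−1)^7 C(10,7) = -120.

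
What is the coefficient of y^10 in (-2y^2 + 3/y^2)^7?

1344

General term: C(7,j)·(-2y^2)^j·(3/y^2)^(7-j), with y-exponent 2j − 2(7−j) = 4j − 14.
Set 4j − 14 = 10: j = 6.
C(7,6) = 7; (-2)^6 = 64; 3^1 = 3.
Coefficient = 7 · 64 · 3 = 1344.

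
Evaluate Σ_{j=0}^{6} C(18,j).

1 + 18 + 153 + 816 + 3060 + 8568 + 18564 = 31180.

31180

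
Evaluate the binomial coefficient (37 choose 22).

9364199760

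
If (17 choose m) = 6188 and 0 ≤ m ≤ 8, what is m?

C(17,m) increases on 0 ≤ m ≤ 8. C(17,4) = 2380 and C(17,5) = 6188, so m = 5.

5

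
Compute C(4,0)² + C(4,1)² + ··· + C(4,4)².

Σ C(4,j)² is the coefficient of x^4 in (1+x)^4(1+x)^4 = (1+x)^8, i.e. C(8,4) = 70.

70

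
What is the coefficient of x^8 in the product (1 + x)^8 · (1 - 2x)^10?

Coefficient of x^8 = Σ_{j} C(8,j)·1^j·C(10,8-j)·(-2)^(8-j) for j from 0 to 8.
= 11520 + (-122880) + 376320 + (-451584) + 235200 + (-53760) + 5040 + (-160) + 1 = -303.

-303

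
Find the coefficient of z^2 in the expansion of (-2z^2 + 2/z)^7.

General term: C(7,j)·(-2z^2)^j·(2/z)^(7-j), with z-exponent 2j − 1(7−j) = 3j − 7.
Set 3j − 7 = 2: j = 3.
C(7,3) = 35; (-2)^3 = -8; 2^4 = 16.
Coefficient = 35 · (-8) · 16 = -4480.

-4480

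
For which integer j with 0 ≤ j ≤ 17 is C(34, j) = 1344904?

C(34,j) increases on 0 ≤ j ≤ 17. C(34,5) = 278256 and C(34,6) = 1344904, so j = 6.

6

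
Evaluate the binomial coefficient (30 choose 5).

142506

C(30,5) = (30·29·28·27·26) / 5! = 17100720 / 120 = 142506.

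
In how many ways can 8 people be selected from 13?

This is C(13,8) = 1287.

1287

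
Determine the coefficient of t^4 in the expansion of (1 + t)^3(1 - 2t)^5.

Coefficient of t^4 = Σ_{j} C(3,j)·1^j·C(5,4-j)·(-2)^(4-j) for j from 0 to 3.
= 80 + (-240) + 120 + (-10) = -50.

-50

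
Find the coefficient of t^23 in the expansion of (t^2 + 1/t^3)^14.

General term: C(14,j)·(t^2)^j·(1/t^3)^(14-j), with t-exponent 2j − 3(14−j) = 5j − 42.
Set 5j − 42 = 23: j = 13.
C(14,13) = 14; 1^13 = 1; 1^1 = 1.
Coefficient = 14 · 1 · 1 = 14.

14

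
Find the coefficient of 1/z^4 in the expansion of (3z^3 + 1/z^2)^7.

189

General term: C(7,j)·(3z^3)^j·(1/z^2)^(7-j), with z-exponent 3j − 2(7−j) = 5j − 14.
Set 5j − 14 = -4: j = 2.
C(7,2) = 21; 3^2 = 9; 1^5 = 1.
Coefficient = 21 · 9 · 1 = 189.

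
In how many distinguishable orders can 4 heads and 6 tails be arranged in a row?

210

Choose positions for the heads: C(10,4) = 210.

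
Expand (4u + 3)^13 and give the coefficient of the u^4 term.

The general term is C(13,j)·(4u)^j·(3)^(13-j); the u^4 term has j = 4.
C(13,4) = 715.
Coefficient = C(13,4) · 4^4 · 3^9 = 715 · 256 · 19683 = 3602776320.

3602776320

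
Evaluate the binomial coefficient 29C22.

1560780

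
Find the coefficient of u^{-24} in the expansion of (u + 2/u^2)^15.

General term: C(15,j)·(u)^j·(2/u^2)^(15-j), with u-exponent 1j − 2(15−j) = 3j − 30.
Set 3j − 30 = -24: j = 2.
C(15,2) = 105; 1^2 = 1; 2^13 = 8192.
Coefficient = 105 · 1 · 8192 = 860160.

860160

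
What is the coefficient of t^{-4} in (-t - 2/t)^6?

192

General term: C(6,j)·(-t)^j·(-2/t)^(6-j), with t-exponent 1j − 1(6−j) = 2j − 6.
Set 2j − 6 = -4: j = 1.
C(6,1) = 6; (-1)^1 = -1; (-2)^5 = -32.
Coefficient = 6 · (-1) · (-32) = 192.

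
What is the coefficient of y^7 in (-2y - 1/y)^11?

General term: C(11,j)·(-2y)^j·(-1/y)^(11-j), with y-exponent 1j − 1(11−j) = 2j − 11.
Set 2j − 11 = 7: j = 9.
C(11,9) = 55; (-2)^9 = -512; (-1)^2 = 1.
Coefficient = 55 · (-512) · 1 = -28160.

-28160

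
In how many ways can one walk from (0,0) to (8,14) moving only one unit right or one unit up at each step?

319770

Each path is a sequence of 22 steps with 8 rights: C(22,8) = 319770.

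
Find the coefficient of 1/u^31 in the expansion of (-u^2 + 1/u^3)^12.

-12

General term: C(12,j)·(-u^2)^j·(1/u^3)^(12-j), with u-exponent 2j − 3(12−j) = 5j − 36.
Set 5j − 36 = -31: j = 1.
C(12,1) = 12; (-1)^1 = -1; 1^11 = 1.
Coefficient = 12 · (-1) · 1 = -12.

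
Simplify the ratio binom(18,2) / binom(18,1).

17/2

C(n,k+1)/C(n,k) = (n−k)/(k+1) = (18−1)/(1+1) = 17/2.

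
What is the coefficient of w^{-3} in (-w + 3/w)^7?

5103

General term: C(7,j)·(-w)^j·(3/w)^(7-j), with w-exponent 1j − 1(7−j) = 2j − 7.
Set 2j − 7 = -3: j = 2.
C(7,2) = 21; (-1)^2 = 1; 3^5 = 243.
Coefficient = 21 · 1 · 243 = 5103.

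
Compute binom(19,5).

11628

C(19,5) = (19·18·17·16·15) / 5! = 1395360 / 120 = 11628.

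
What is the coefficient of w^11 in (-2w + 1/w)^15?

-860160

General term: C(15,j)·(-2w)^j·(1/w)^(15-j), with w-exponent 1j − 1(15−j) = 2j − 15.
Set 2j − 15 = 11: j = 13.
C(15,13) = 105; (-2)^13 = -8192; 1^2 = 1.
Coefficient = 105 · (-8192) · 1 = -860160.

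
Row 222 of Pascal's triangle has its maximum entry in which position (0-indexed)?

111

C(222,r) is maximized at r = 222/2 = 111.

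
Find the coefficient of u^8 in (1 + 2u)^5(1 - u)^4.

Coefficient of u^8 = Σ_{j} C(5,j)·2^j·C(4,8-j)·(-1)^(8-j) for j from 4 to 5.
= 80 + (-128) = -48.

-48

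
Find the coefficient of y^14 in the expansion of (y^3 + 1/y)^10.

General term: C(10,j)·(y^3)^j·(1/y)^(10-j), with y-exponent 3j − 1(10−j) = 4j − 10.
Set 4j − 10 = 14: j = 6.
C(10,6) = 210; 1^6 = 1; 1^4 = 1.
Coefficient = 210 · 1 · 1 = 210.

210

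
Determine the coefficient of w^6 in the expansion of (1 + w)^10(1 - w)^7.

28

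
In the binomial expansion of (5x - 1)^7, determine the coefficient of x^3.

The general term is C(7,j)·(5x)^j·(-1)^(7-j); the x^3 term has j = 3.
C(7,3) = 35.
Coefficient = C(7,3) · 5^3 = 35 · 125 = 4375.

4375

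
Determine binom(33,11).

193536720

C(33,11) = (33·32·31·30·29·28·27·26·25·24·23) / 11! = 7725366544896000 / 39916800 = 193536720.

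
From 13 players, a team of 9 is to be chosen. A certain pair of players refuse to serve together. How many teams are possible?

385

All 9-subsets: C(13,9) = 715. Those containing both fixed elements: C(11,7) = 330.
715 − 330 = 385.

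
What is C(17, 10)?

C(17,10) = C(17,7) by symmetry.
C(17,7) = (17·16·15·14·13·12·11) / 7! = 98017920 / 5040 = 19448.

19448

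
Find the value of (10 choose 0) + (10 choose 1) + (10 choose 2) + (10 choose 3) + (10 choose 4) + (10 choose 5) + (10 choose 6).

848

1 + 10 + 45 + 120 + 210 + 252 + 210 = 848.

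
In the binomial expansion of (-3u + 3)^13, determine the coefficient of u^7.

-2735858268

The general term is C(13,j)·(-3u)^j·(3)^(13-j); the u^7 term has j = 7.
C(13,7) = 1716.
Coefficient = C(13,7) · (-3)^7 · 3^6 = 1716 · (-2187) · 729 = -2735858268.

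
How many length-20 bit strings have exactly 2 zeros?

Choose the 2 positions: C(20,2) = 190.

190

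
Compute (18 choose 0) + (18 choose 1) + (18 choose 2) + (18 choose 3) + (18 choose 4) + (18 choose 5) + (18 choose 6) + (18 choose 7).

63004

1 + 18 + 153 + 816 + 3060 + 8568 + 18564 + 31824 = 63004.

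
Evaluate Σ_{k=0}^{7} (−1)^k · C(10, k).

-36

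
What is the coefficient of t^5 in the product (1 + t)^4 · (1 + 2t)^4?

Coefficient of t^5 = Σ_{j} C(4,j)·1^j·C(4,5-j)·2^(5-j) for j from 1 to 4.
= 64 + 192 + 96 + 8 = 360.

360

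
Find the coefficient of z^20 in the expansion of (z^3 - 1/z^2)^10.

General term: C(10,j)·(z^3)^j·(-1/z^2)^(10-j), with z-exponent 3j − 2(10−j) = 5j − 20.
Set 5j − 20 = 20: j = 8.
C(10,8) = 45; 1^8 = 1; (-1)^2 = 1.
Coefficient = 45 · 1 · 1 = 45.

45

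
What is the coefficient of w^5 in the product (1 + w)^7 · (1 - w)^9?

Coefficient of w^5 = Σ_{j} C(7,j)·1^j·C(9,5-j)·(-1)^(5-j) for j from 0 to 5.
= (-126) + 882 + (-1764) + 1260 + (-315) + 21 = -42.

-42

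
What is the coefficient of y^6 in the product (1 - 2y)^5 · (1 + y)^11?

Coefficient of y^6 = Σ_{j} C(5,j)·(-2)^j·C(11,6-j)·1^(6-j) for j from 0 to 5.
= 462 + (-4620) + 13200 + (-13200) + 4400 + (-352) = -110.

-110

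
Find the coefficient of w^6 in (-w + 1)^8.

28

The general term is C(8,j)·(-w)^j·(1)^(8-j); the w^6 term has j = 6.
C(8,6) = 28.
Coefficient = C(8,6) = 28.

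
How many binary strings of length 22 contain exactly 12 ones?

Choose the 12 positions: C(22,12) = 646646.

646646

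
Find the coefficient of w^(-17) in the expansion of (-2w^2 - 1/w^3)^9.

General term: C(9,j)·(-2w^2)^j·(-1/w^3)^(9-j), with w-exponent 2j − 3(9−j) = 5j − 27.
Set 5j − 27 = -17: j = 2.
C(9,2) = 36; (-2)^2 = 4; (-1)^7 = -1.
Coefficient = 36 · 4 · (-1) = -144.

-144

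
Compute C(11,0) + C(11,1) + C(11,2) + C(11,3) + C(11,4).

562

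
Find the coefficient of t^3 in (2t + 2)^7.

The general term is C(7,j)·(2t)^j·(2)^(7-j); the t^3 term has j = 3.
C(7,3) = 35.
Coefficient = C(7,3) · 2^3 · 2^4 = 35 · 8 · 16 = 4480.

4480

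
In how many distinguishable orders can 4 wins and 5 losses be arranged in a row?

Choose positions for the wins: C(9,4) = 126.

126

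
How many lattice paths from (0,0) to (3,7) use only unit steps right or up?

120

Each path is a sequence of 10 steps with 3 rights: C(10,3) = 120.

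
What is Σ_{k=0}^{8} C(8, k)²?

12870

By Vandermonde's identity, Σ C(8,k)² = C(16,8) = 12870.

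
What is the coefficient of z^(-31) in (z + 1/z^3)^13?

General term: C(13,j)·(z)^j·(1/z^3)^(13-j), with z-exponent 1j − 3(13−j) = 4j − 39.
Set 4j − 39 = -31: j = 2.
C(13,2) = 78; 1^2 = 1; 1^11 = 1.
Coefficient = 78 · 1 · 1 = 78.

78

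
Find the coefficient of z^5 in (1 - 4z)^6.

-6144

The general term is C(6,j)·(1)^j·(-4z)^(6-j); the z^5 term has j = 1.
C(6,1) = 6.
Coefficient = C(6,1) · (-4)^5 = 6 · (-1024) = -6144.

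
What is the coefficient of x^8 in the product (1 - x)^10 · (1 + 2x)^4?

-579

Coefficient of x^8 = Σ_{j} C(10,j)·(-1)^j·C(4,8-j)·2^(8-j) for j from 4 to 8.
= 3360 + (-8064) + 5040 + (-960) + 45 = -579.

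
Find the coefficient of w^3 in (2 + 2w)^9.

43008

The general term is C(9,j)·(2)^j·(2w)^(9-j); the w^3 term has j = 6.
C(9,6) = 84.
Coefficient = C(9,6) · 2^6 · 2^3 = 84 · 64 · 8 = 43008.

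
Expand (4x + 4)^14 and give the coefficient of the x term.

The general term is C(14,j)·(4x)^j·(4)^(14-j); the x^1 term has j = 1.
C(14,1) = 14.
Coefficient = C(14,1) · 4^1 · 4^13 = 14 · 4 · 67108864 = 3758096384.

3758096384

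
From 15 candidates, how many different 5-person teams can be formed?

3003

This is C(15,5) = 3003.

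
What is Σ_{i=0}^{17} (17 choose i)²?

Σ C(17,i)² is the coefficient of x^17 in (1+x)^17(1+x)^17 = (1+x)^34, i.e. C(34,17) = 2333606220.

2333606220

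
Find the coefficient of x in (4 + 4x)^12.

201326592

The general term is C(12,j)·(4)^j·(4x)^(12-j); the x^1 term has j = 11.
C(12,11) = 12.
Coefficient = C(12,11) · 4^11 · 4^1 = 12 · 4194304 · 4 = 201326592.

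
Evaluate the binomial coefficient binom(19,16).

969

C(19,16) = C(19,3) by symmetry.
C(19,3) = (19·18·17) / 3! = 5814 / 6 = 969.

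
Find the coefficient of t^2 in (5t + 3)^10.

The general term is C(10,j)·(5t)^j·(3)^(10-j); the t^2 term has j = 2.
C(10,2) = 45.
Coefficient = C(10,2) · 5^2 · 3^8 = 45 · 25 · 6561 = 7381125.

7381125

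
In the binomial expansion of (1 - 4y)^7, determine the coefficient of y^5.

The general term is C(7,j)·(1)^j·(-4y)^(7-j); the y^5 term has j = 2.
C(7,2) = 21.
Coefficient = C(7,2) · (-4)^5 = 21 · (-1024) = -21504.

-21504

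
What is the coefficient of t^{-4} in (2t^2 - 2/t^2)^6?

960

General term: C(6,j)·(2t^2)^j·(-2/t^2)^(6-j), with t-exponent 2j − 2(6−j) = 4j − 12.
Set 4j − 12 = -4: j = 2.
C(6,2) = 15; 2^2 = 4; (-2)^4 = 16.
Coefficient = 15 · 4 · 16 = 960.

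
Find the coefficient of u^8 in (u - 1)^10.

45

The general term is C(10,j)·(u)^j·(-1)^(10-j); the u^8 term has j = 8.
C(10,8) = 45.
Coefficient = C(10,8) = 45.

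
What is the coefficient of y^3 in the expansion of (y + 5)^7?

The general term is C(7,j)·(y)^j·(5)^(7-j); the y^3 term has j = 3.
C(7,3) = 35.
Coefficient = C(7,3) · 5^4 = 35 · 625 = 21875.

21875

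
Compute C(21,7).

C(21,7) = (21·20·19·18·17·16·15) / 7! = 586051200 / 5040 = 116280.

116280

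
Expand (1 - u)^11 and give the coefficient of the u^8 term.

The general term is C(11,j)·(1)^j·(-u)^(11-j); the u^8 term has j = 3.
C(11,3) = 165.
Coefficient = C(11,3) = 165.

165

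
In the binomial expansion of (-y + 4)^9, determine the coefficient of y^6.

5376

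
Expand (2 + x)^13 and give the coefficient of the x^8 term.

The general term is C(13,j)·(2)^j·(x)^(13-j); the x^8 term has j = 5.
C(13,5) = 1287.
Coefficient = C(13,5) · 2^5 = 1287 · 32 = 41184.

41184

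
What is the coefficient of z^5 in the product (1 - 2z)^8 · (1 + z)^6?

214

Coefficient of z^5 = Σ_{j} C(8,j)·(-2)^j·C(6,5-j)·1^(5-j) for j from 0 to 5.
= 6 + (-240) + 2240 + (-6720) + 6720 + (-1792) = 214.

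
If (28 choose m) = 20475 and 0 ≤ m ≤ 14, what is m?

C(28,m) increases on 0 ≤ m ≤ 14. C(28,3) = 3276 and C(28,4) = 20475, so m = 4.

4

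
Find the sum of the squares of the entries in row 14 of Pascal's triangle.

By Vandermonde's identity, Σ C(14,r)² = C(28,14) = 40116600.

40116600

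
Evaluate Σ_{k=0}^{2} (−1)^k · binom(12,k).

55

The partial alternating sum Σ_{k=0}^{2} (−1)^k C(12,k) = (−1)^2 C(11,2) = 55.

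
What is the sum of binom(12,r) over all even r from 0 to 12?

Half of (1+1)^12 + (1−1)^12 gives the even-index sum: 2^11 = 2048.

2048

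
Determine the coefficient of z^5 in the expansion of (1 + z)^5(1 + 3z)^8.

Coefficient of z^5 = Σ_{j} C(5,j)·1^j·C(8,5-j)·3^(5-j) for j from 0 to 5.
= 13608 + 28350 + 15120 + 2520 + 120 + 1 = 59719.

59719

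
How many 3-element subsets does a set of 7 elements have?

35

C(7,3) = (7·6·5) / 3! = 210 / 6 = 35.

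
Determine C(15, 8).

C(15,8) = C(15,7) by symmetry.
C(15,7) = (15·14·13·12·11·10·9) / 7! = 32432400 / 5040 = 6435.

6435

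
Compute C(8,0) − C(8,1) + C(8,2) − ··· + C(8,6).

The partial alternating sum Σ_{k=0}^{6} (−1)^k C(8,k) = (−1)^6 C(7,6) = 7.

7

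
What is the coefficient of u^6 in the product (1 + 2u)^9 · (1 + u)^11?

Coefficient of u^6 = Σ_{j} C(9,j)·2^j·C(11,6-j)·1^(6-j) for j from 0 to 6.
= 462 + 8316 + 47520 + 110880 + 110880 + 44352 + 5376 = 327786.

327786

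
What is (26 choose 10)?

5311735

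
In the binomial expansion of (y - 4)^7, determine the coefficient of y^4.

-2240

The general term is C(7,j)·(y)^j·(-4)^(7-j); the y^4 term has j = 4.
C(7,4) = 35.
Coefficient = C(7,4) · (-4)^3 = 35 · (-64) = -2240.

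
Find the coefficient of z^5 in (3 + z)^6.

18

The general term is C(6,j)·(3)^j·(z)^(6-j); the z^5 term has j = 1.
C(6,1) = 6.
Coefficient = C(6,1) · 3^1 = 6 · 3 = 18.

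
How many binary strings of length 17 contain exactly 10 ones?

19448

Choose the 10 positions: C(17,10) = 19448.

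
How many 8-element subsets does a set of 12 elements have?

C(12,8) = C(12,4) by symmetry.
C(12,4) = (12·11·10·9) / 4! = 11880 / 24 = 495.

495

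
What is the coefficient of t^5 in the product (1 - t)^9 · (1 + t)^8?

Coefficient of t^5 = Σ_{j} C(9,j)·(-1)^j·C(8,5-j)·1^(5-j) for j from 0 to 5.
= 56 + (-630) + 2016 + (-2352) + 1008 + (-126) = -28.

-28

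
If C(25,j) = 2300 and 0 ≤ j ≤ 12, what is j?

3

C(25,j) increases on 0 ≤ j ≤ 12. C(25,2) = 300 and C(25,3) = 2300, so j = 3.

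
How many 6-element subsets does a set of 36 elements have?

C(36,6) = (36·35·34·33·32·31) / 6! = 1402410240 / 720 = 1947792.

1947792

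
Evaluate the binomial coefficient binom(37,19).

C(37,19) = C(37,18) by symmetry.
C(37,18) = (37·36·35·34·33·32·31·30·29·28·27·26·25·24·23·22·21·20) / 18! = 113146793787569865523200000 / 6402373705728000 = 17672631900.

17672631900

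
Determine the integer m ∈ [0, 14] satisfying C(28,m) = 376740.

6

C(28,m) increases on 0 ≤ m ≤ 14. C(28,5) = 98280 and C(28,6) = 376740, so m = 6.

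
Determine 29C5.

C(29,5) = (29·28·27·26·25) / 5! = 14250600 / 120 = 118755.

118755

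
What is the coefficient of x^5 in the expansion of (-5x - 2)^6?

The general term is C(6,j)·(-5x)^j·(-2)^(6-j); the x^5 term has j = 5.
C(6,5) = 6.
Coefficient = C(6,5) · (-5)^5 · (-2)^1 = 6 · (-3125) · (-2) = 37500.

37500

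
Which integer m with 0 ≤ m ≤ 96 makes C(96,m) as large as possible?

C(96,m) is maximized at m = 96/2 = 48.

48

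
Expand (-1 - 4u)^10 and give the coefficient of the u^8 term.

2949120

The general term is C(10,j)·(-1)^j·(-4u)^(10-j); the u^8 term has j = 2.
C(10,2) = 45.
Coefficient = C(10,2) · (-4)^8 = 45 · 65536 = 2949120.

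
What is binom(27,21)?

296010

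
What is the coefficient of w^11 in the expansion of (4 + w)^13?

1248

The general term is C(13,j)·(4)^j·(w)^(13-j); the w^11 term has j = 2.
C(13,2) = 78.
Coefficient = C(13,2) · 4^2 = 78 · 16 = 1248.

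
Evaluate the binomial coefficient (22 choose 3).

1540

C(22,3) = (22·21·20) / 3! = 9240 / 6 = 1540.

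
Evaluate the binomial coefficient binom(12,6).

924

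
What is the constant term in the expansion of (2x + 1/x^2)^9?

General term: C(9,j)·(2x)^j·(1/x^2)^(9-j), with x-exponent 1j − 2(9−j) = 3j − 18.
Set 3j − 18 = 0: j = 6.
C(9,6) = 84; 2^6 = 64; 1^3 = 1.
Coefficient = 84 · 64 · 1 = 5376.

5376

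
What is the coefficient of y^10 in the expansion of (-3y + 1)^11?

649539

The general term is C(11,j)·(-3y)^j·(1)^(11-j); the y^10 term has j = 10.
C(11,10) = 11.
Coefficient = C(11,10) · (-3)^10 = 11 · 59049 = 649539.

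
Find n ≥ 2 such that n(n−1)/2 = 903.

43

n(n−1)/2 = 903 ⇒ n(n−1) = 1806. Since 43·42 = 1806, n = 43.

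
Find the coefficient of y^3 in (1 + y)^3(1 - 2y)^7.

Coefficient of y^3 = Σ_{j} C(3,j)·1^j·C(7,3-j)·(-2)^(3-j) for j from 0 to 3.
= (-280) + 252 + (-42) + 1 = -69.

-69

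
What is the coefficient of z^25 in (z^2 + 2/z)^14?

28

General term: C(14,j)·(z^2)^j·(2/z)^(14-j), with z-exponent 2j − 1(14−j) = 3j − 14.
Set 3j − 14 = 25: j = 13.
C(14,13) = 14; 1^13 = 1; 2^1 = 2.
Coefficient = 14 · 1 · 2 = 28.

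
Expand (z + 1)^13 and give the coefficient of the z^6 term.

The general term is C(13,j)·(z)^j·(1)^(13-j); the z^6 term has j = 6.
C(13,6) = 1716.
Coefficient = C(13,6) = 1716.

1716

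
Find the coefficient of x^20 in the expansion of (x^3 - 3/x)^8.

General term: C(8,j)·(x^3)^j·(-3/x)^(8-j), with x-exponent 3j − 1(8−j) = 4j − 8.
Set 4j − 8 = 20: j = 7.
C(8,7) = 8; 1^7 = 1; (-3)^1 = -3.
Coefficient = 8 · 1 · (-3) = -24.

-24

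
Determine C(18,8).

43758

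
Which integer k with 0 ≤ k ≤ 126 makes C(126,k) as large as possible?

63

C(126,k) is maximized at k = 126/2 = 63.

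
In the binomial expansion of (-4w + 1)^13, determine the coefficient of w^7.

The general term is C(13,j)·(-4w)^j·(1)^(13-j); the w^7 term has j = 7.
C(13,7) = 1716.
Coefficient = C(13,7) · (-4)^7 = 1716 · (-16384) = -28114944.

-28114944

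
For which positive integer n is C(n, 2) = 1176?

49

n(n−1)/2 = 1176 ⇒ n(n−1) = 2352. Since 49·48 = 2352, n = 49.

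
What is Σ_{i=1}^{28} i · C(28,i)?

3758096384

Since i·C(28,i) = 28·C(27,i−1), the sum is 28·2^27 = 28·134217728 = 3758096384.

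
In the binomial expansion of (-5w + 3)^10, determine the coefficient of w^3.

The general term is C(10,j)·(-5w)^j·(3)^(10-j); the w^3 term has j = 3.
C(10,3) = 120.
Coefficient = C(10,3) · (-5)^3 · 3^7 = 120 · (-125) · 2187 = -32805000.

-32805000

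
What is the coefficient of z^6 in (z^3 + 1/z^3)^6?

General term: C(6,j)·(z^3)^j·(1/z^3)^(6-j), with z-exponent 3j − 3(6−j) = 6j − 18.
Set 6j − 18 = 6: j = 4.
C(6,4) = 15; 1^4 = 1; 1^2 = 1.
Coefficient = 15 · 1 · 1 = 15.

15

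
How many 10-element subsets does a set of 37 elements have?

348330136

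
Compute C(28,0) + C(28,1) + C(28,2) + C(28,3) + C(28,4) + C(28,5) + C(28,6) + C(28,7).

1683218

1 + 28 + 378 + 3276 + 20475 + 98280 + 376740 + 1184040 = 1683218.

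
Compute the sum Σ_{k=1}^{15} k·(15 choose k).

245760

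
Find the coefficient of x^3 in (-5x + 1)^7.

The general term is C(7,j)·(-5x)^j·(1)^(7-j); the x^3 term has j = 3.
C(7,3) = 35.
Coefficient = C(7,3) · (-5)^3 = 35 · (-125) = -4375.

-4375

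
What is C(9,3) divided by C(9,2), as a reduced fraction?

C(n,k+1)/C(n,k) = (n−k)/(k+1) = (9−2)/(2+1) = 7/3.

7/3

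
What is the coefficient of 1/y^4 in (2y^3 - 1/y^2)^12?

7920

General term: C(12,j)·(2y^3)^j·(-1/y^2)^(12-j), with y-exponent 3j − 2(12−j) = 5j − 24.
Set 5j − 24 = -4: j = 4.
C(12,4) = 495; 2^4 = 16; (-1)^8 = 1.
Coefficient = 495 · 16 · 1 = 7920.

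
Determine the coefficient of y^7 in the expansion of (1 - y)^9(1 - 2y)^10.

Coefficient of y^7 = Σ_{j} C(9,j)·(-1)^j·C(10,7-j)·(-2)^(7-j) for j from 0 to 7.
= (-15360) + (-120960) + (-290304) + (-282240) + (-120960) + (-22680) + (-1680) + (-36) = -854220.

-854220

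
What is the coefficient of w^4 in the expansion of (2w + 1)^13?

11440

The general term is C(13,j)·(2w)^j·(1)^(13-j); the w^4 term has j = 4.
C(13,4) = 715.
Coefficient = C(13,4) · 2^4 = 715 · 16 = 11440.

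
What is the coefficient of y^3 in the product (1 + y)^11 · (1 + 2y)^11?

5115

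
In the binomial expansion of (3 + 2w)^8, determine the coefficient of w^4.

90720

The general term is C(8,j)·(3)^j·(2w)^(8-j); the w^4 term has j = 4.
C(8,4) = 70.
Coefficient = C(8,4) · 3^4 · 2^4 = 70 · 81 · 16 = 90720.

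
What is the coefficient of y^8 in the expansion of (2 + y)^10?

The general term is C(10,j)·(2)^j·(y)^(10-j); the y^8 term has j = 2.
C(10,2) = 45.
Coefficient = C(10,2) · 2^2 = 45 · 4 = 180.

180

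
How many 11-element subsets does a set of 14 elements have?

364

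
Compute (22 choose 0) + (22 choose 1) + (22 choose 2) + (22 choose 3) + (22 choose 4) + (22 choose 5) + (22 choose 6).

110056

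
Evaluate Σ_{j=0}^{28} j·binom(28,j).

3758096384

Differentiating (1+x)^28 and setting x=1: Σ j·C(28,j) = 28·2^27 = 3758096384.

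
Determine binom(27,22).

C(27,22) = C(27,5) by symmetry.
C(27,5) = (27·26·25·24·23) / 5! = 9687600 / 120 = 80730.

80730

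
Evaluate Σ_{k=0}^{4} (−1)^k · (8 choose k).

The partial alternating sum Σ_{k=0}^{4} (−1)^k C(8,k) = (−1)^4 C(7,4) = 35.

35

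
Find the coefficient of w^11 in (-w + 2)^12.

-24

The general term is C(12,j)·(-w)^j·(2)^(12-j); the w^11 term has j = 11.
C(12,11) = 12.
Coefficient = C(12,11) · (-1)^11 · 2^1 = 12 · (-1) · 2 = -24.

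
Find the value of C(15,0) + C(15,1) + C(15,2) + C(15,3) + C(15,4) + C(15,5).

4944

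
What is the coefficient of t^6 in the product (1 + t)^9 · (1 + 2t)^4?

Coefficient of t^6 = Σ_{j} C(9,j)·1^j·C(4,6-j)·2^(6-j) for j from 2 to 6.
= 576 + 2688 + 3024 + 1008 + 84 = 7380.

7380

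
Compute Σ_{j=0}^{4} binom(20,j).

1 + 20 + 190 + 1140 + 4845 = 6196.

6196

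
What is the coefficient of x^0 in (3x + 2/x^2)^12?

51963120

General term: C(12,j)·(3x)^j·(2/x^2)^(12-j), with x-exponent 1j − 2(12−j) = 3j − 24.
Set 3j − 24 = 0: j = 8.
C(12,8) = 495; 3^8 = 6561; 2^4 = 16.
Coefficient = 495 · 6561 · 16 = 51963120.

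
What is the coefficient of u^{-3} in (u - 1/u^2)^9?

General term: C(9,j)·(u)^j·(-1/u^2)^(9-j), with u-exponent 1j − 2(9−j) = 3j − 18.
Set 3j − 18 = -3: j = 5.
C(9,5) = 126; 1^5 = 1; (-1)^4 = 1.
Coefficient = 126 · 1 · 1 = 126.

126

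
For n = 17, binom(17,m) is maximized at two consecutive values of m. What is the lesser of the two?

8

For odd n = 17, C(17,m) peaks at m = (n−1)/2 and (n+1)/2; the lesser is 8.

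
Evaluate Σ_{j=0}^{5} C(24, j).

55455

1 + 24 + 276 + 2024 + 10626 + 42504 = 55455.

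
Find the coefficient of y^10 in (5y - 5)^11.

The general term is C(11,j)·(5y)^j·(-5)^(11-j); the y^10 term has j = 10.
C(11,10) = 11.
Coefficient = C(11,10) · 5^10 · (-5)^1 = 11 · 9765625 · (-5) = -537109375.

-537109375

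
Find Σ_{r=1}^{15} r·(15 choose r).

245760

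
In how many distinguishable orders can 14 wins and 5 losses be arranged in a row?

11628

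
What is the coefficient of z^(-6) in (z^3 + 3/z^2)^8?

20412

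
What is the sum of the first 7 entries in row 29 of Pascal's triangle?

621616

1 + 29 + 406 + 3654 + 23751 + 118755 + 475020 = 621616.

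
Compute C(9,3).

84

C(9,3) = (9·8·7) / 3! = 504 / 6 = 84.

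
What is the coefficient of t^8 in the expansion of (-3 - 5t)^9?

The general term is C(9,j)·(-3)^j·(-5t)^(9-j); the t^8 term has j = 1.
C(9,1) = 9.
Coefficient = C(9,1) · (-3)^1 · (-5)^8 = 9 · (-3) · 390625 = -10546875.

-10546875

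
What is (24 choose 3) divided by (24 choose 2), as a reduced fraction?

22/3

C(n,k+1)/C(n,k) = (n−k)/(k+1) = (24−2)/(2+1) = 22/3.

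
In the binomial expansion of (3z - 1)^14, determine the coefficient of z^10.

The general term is C(14,j)·(3z)^j·(-1)^(14-j); the z^10 term has j = 10.
C(14,10) = 1001.
Coefficient = C(14,10) · 3^10 = 1001 · 59049 = 59108049.

59108049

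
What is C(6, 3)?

20

C(6,3) = (6·5·4) / 3! = 120 / 6 = 20.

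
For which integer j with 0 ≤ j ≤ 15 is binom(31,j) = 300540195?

15

C(31,j) increases on 0 ≤ j ≤ 15. C(31,14) = 265182525 and C(31,15) = 300540195, so j = 15.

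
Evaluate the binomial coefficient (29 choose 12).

51895935

C(29,12) = (29·28·27·26·25·24·23·22·21·20·19·18) / 12! = 24858235898496000 / 479001600 = 51895935.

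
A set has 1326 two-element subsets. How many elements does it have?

52

n(n−1)/2 = 1326 ⇒ n(n−1) = 2652. Since 52·51 = 2652, n = 52.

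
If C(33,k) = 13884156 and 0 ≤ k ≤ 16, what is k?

8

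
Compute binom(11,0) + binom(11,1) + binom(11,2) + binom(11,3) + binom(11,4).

562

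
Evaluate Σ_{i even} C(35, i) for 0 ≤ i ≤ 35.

Even-i terms of row 35 sum to 2^34 = 17179869184.

17179869184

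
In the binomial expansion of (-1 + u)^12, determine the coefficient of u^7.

The general term is C(12,j)·(-1)^j·(u)^(12-j); the u^7 term has j = 5.
C(12,5) = 792.
Coefficient = C(12,5) · (-1)^5 = 792 · (-1) = -792.

-792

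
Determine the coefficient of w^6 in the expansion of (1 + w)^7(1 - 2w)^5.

-147

Coefficient of w^6 = Σ_{j} C(7,j)·1^j·C(5,6-j)·(-2)^(6-j) for j from 1 to 6.
= (-224) + 1680 + (-2800) + 1400 + (-210) + 7 = -147.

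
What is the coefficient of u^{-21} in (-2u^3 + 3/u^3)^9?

-118098

General term: C(9,j)·(-2u^3)^j·(3/u^3)^(9-j), with u-exponent 3j − 3(9−j) = 6j − 27.
Set 6j − 27 = -21: j = 1.
C(9,1) = 9; (-2)^1 = -2; 3^8 = 6561.
Coefficient = 9 · (-2) · 6561 = -118098.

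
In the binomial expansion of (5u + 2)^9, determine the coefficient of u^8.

The general term is C(9,j)·(5u)^j·(2)^(9-j); the u^8 term has j = 8.
C(9,8) = 9.
Coefficient = C(9,8) · 5^8 · 2^1 = 9 · 390625 · 2 = 7031250.

7031250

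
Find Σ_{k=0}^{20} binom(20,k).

The entries of row 20 sum to 2^20 = 1048576.

1048576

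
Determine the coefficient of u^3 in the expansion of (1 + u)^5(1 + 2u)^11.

2650

Coefficient of u^3 = Σ_{j} C(5,j)·1^j·C(11,3-j)·2^(3-j) for j from 0 to 3.
= 1320 + 1100 + 220 + 10 = 2650.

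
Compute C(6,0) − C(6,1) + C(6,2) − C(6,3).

The partial alternating sum Σ_{k=0}^{3} (−1)^k C(6,k) = (−1)^3 C(5,3) = -10.

-10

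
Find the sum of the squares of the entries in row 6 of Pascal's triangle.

By Vandermonde's identity, Σ C(6,i)² = C(12,6) = 924.

924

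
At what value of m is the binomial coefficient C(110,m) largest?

55

C(110,m) is maximized at m = 110/2 = 55.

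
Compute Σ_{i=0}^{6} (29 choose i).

1 + 29 + 406 + 3654 + 23751 + 118755 + 475020 = 621616.

621616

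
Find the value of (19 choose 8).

75582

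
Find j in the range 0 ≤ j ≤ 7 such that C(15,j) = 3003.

C(15,j) increases on 0 ≤ j ≤ 7. C(15,4) = 1365 and C(15,5) = 3003, so j = 5.

5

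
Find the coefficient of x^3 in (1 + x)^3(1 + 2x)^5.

Coefficient of x^3 = Σ_{j} C(3,j)·1^j·C(5,3-j)·2^(3-j) for j from 0 to 3.
= 80 + 120 + 30 + 1 = 231.

231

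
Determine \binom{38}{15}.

15471286560

C(38,15) = (38·37·36·35·34·33·32·31·30·29·28·27·26·25·24) / 15! = 20231404874494894080000 / 1307674368000 = 15471286560.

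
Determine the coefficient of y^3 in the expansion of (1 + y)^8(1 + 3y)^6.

Coefficient of y^3 = Σ_{j} C(8,j)·1^j·C(6,3-j)·3^(3-j) for j from 0 to 3.
= 540 + 1080 + 504 + 56 = 2180.

2180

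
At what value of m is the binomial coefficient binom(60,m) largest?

30

C(60,m) is maximized at m = 60/2 = 30.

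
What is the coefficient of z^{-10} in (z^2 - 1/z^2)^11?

165

General term: C(11,j)·(z^2)^j·(-1/z^2)^(11-j), with z-exponent 2j − 2(11−j) = 4j − 22.
Set 4j − 22 = -10: j = 3.
C(11,3) = 165; 1^3 = 1; (-1)^8 = 1.
Coefficient = 165 · 1 · 1 = 165.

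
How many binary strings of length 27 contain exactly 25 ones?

Choose the 25 positions: C(27,25) = 351.

351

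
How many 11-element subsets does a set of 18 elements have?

C(18,11) = C(18,7) by symmetry.
C(18,7) = (18·17·16·15·14·13·12) / 7! = 160392960 / 5040 = 31824.

31824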